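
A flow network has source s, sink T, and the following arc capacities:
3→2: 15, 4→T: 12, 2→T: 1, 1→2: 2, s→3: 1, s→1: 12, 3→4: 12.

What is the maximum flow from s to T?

2

Augment s→3→4→T: bottleneck 1. Total 1.
Augment s→1→2→T: bottleneck 1. Total 2.
No augmenting path remains in the residual graph.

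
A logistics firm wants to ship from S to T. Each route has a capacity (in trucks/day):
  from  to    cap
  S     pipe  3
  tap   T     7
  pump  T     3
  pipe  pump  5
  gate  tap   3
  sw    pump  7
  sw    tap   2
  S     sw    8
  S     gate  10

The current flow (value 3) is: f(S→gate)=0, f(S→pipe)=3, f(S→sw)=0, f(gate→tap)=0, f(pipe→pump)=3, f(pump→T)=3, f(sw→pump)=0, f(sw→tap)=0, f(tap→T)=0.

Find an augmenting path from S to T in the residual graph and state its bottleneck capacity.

Residual along S→gate→tap→T: S→gate: 10, gate→tap: 3, tap→T: 7.
Bottleneck = min = 3.

S→gate→tap→T, bottleneck 3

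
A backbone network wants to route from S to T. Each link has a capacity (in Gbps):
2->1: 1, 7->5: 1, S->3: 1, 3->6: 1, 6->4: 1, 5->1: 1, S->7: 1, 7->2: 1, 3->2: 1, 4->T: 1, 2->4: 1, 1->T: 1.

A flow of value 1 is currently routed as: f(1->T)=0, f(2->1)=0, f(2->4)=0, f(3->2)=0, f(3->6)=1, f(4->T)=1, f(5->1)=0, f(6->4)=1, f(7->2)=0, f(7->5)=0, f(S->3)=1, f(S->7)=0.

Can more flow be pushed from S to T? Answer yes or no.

Yes

Residual path S->7->2->1->T has bottleneck 1 > 0.
Pushing 1 along it raises the flow to 2, so the given flow is not maximum.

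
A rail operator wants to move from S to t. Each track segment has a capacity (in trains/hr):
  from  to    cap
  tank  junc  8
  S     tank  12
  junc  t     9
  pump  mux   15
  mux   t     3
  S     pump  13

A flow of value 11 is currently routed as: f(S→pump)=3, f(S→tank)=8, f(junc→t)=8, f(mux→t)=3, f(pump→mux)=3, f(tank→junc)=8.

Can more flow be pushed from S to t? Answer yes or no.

Residual reachable from S: {S, mux, pump, tank}; t is not reachable.
Saturated cut: tank→junc, mux→t with total capacity 11 = current flow value. Flow is maximum.

No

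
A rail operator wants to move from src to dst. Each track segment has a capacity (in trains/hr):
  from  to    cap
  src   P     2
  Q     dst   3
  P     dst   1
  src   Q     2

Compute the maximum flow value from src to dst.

Augment src→P→dst: bottleneck 1. Total 1.
Augment src→Q→dst: bottleneck 2. Total 3.
No augmenting path remains in the residual graph.

3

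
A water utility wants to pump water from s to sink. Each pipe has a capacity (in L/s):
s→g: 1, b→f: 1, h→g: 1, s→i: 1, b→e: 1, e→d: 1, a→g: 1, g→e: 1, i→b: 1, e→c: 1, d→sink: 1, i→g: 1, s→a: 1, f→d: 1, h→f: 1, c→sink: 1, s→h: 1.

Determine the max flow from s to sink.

2

Augment s→h→f→d→sink: bottleneck 1. Total 1.
Augment s→g→e→c→sink: bottleneck 1. Total 2.
No augmenting path remains in the residual graph.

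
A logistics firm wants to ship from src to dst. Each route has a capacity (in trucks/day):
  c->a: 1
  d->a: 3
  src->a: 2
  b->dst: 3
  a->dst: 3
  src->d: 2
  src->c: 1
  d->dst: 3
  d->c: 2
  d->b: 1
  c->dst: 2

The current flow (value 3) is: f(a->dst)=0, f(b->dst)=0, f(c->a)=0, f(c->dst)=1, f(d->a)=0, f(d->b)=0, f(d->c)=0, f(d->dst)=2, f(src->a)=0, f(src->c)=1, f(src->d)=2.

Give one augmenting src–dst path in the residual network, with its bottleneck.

Residual along src->a->dst: src->a: 2, a->dst: 3.
Bottleneck = min = 2.

src->a->dst, bottleneck 2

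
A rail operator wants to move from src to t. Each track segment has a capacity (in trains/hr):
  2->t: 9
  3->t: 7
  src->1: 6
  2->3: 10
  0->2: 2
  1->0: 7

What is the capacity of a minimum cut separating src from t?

2

Max flow = 2 (via 1 augmenting path).
In the residual at optimum, the set reachable from src is {0, 1, src}.
Cut edges: 0->2 (cap 2). Sum = 2.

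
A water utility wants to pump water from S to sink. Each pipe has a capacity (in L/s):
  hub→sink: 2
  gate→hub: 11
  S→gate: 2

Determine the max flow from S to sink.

2

Augment S→gate→hub→sink: bottleneck 2. Total 2.
No augmenting path remains in the residual graph.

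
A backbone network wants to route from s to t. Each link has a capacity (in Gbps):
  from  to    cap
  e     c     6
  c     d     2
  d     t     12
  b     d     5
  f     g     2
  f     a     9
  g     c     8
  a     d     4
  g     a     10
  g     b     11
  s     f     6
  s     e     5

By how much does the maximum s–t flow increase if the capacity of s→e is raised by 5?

0

Original max flow = 8.
Edge s→e does not cross the min cut (source side {c, e, s}), so extra capacity there cannot help.
New max flow = 8. Increase = 0.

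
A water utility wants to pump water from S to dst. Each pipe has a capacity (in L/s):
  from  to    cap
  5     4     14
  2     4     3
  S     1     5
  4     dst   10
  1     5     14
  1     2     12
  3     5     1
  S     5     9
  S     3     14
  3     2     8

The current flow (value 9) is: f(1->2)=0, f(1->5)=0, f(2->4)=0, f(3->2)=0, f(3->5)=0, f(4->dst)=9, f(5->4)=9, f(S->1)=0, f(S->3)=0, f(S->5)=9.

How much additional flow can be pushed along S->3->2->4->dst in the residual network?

1

Residual capacities along the path: S->3: 14, 3->2: 8, 2->4: 3, 4->dst: 1.
Minimum is 1.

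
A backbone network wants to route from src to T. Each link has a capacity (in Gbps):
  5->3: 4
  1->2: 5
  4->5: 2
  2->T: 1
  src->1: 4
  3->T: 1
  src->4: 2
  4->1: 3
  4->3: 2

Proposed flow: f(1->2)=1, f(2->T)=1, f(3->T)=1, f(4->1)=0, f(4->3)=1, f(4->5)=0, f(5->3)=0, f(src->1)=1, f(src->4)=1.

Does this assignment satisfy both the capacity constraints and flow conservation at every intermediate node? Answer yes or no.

Every edge has 0 ≤ f(e) ≤ cap(e).
At each intermediate node, inflow equals outflow.

Yes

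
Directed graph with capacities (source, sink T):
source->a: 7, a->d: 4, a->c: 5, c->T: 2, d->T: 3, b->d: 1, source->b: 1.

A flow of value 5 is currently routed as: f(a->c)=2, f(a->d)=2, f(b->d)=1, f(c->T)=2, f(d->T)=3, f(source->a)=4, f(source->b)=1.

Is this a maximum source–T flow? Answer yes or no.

Residual reachable from source: {a, b, c, d, source}; T is not reachable.
Saturated cut: d->T, c->T with total capacity 5 = current flow value. Flow is maximum.

Yes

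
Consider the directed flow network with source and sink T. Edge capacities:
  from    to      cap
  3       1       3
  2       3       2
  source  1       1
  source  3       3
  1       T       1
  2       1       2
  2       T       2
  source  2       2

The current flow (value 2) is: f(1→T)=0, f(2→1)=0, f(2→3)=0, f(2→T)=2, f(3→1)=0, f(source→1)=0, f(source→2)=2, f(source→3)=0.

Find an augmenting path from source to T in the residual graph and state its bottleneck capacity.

Residual along source→1→T: source→1: 1, 1→T: 1.
Bottleneck = min = 1.

source→1→T, bottleneck 1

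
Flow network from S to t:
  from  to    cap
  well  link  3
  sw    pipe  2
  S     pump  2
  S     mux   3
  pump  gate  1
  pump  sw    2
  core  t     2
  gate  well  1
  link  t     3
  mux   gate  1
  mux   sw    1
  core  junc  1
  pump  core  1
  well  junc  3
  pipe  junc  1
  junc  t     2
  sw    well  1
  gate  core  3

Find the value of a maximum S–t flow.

Augment S→pump→core→t: bottleneck 1. Total 1.
Augment S→mux→gate→core→t: bottleneck 1. Total 2.
Augment S→mux→sw→well→link→t: bottleneck 1. Total 3.
Augment S→pump→gate→core→junc→t: bottleneck 1. Total 4.
No augmenting path remains in the residual graph.

4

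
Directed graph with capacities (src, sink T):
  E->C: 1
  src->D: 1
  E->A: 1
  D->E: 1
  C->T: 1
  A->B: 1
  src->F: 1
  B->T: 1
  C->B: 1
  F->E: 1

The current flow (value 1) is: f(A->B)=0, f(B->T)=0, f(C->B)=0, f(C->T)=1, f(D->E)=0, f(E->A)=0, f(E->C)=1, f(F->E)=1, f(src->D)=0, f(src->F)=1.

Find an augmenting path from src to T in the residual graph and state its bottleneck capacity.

src->D->E->A->B->T, bottleneck 1

Residual along src->D->E->A->B->T: src->D: 1, D->E: 1, E->A: 1, A->B: 1, B->T: 1.
Bottleneck = min = 1.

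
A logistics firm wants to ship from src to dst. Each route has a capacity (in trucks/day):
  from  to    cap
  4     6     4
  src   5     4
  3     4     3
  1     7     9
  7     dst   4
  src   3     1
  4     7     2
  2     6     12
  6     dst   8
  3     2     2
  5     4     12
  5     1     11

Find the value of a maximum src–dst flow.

Augment src→5→1→7→dst: bottleneck 4. Total 4.
Augment src→3→4→6→dst: bottleneck 1. Total 5.
No augmenting path remains in the residual graph.

5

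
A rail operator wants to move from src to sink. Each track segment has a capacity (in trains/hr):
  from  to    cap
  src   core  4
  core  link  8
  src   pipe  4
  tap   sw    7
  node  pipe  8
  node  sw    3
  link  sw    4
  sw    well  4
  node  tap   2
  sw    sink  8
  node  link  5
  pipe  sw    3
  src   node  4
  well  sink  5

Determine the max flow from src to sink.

11

Augment src→node→sw→sink: bottleneck 3. Total 3.
Augment src→pipe→sw→sink: bottleneck 3. Total 6.
Augment src→core→link→sw→sink: bottleneck 2. Total 8.
Augment src→core→link→sw→well→sink: bottleneck 2. Total 10.
Augment src→node→tap→sw→well→sink: bottleneck 1. Total 11.
No augmenting path remains in the residual graph.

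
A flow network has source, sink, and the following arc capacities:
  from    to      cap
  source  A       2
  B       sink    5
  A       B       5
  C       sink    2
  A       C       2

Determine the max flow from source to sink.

2

Augment source->A->B->sink: bottleneck 2. Total 2.
No augmenting path remains in the residual graph.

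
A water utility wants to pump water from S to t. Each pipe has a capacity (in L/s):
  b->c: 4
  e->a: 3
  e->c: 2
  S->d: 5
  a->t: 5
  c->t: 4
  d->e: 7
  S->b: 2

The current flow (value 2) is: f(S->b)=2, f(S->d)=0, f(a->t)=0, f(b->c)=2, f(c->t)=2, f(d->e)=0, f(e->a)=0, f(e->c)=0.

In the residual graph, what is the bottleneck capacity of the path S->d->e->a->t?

3

Residual capacities along the path: S->d: 5, d->e: 7, e->a: 3, a->t: 5.
Minimum is 3.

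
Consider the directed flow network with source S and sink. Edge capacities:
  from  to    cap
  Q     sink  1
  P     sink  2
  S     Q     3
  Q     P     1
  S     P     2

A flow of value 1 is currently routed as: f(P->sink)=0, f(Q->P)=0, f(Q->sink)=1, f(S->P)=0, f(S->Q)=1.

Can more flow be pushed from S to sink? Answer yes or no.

Yes

Residual path S->P->sink has bottleneck 2 > 0.
Pushing 2 along it raises the flow to 3, so the given flow is not maximum.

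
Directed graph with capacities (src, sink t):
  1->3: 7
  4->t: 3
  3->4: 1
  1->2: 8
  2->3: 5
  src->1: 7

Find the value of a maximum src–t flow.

Augment src->1->3->4->t: bottleneck 1. Total 1.
No augmenting path remains in the residual graph.

1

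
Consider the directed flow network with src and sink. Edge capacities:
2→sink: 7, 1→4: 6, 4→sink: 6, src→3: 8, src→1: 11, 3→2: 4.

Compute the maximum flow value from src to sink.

Augment src→3→2→sink: bottleneck 4. Total 4.
Augment src→1→4→sink: bottleneck 6. Total 10.
No augmenting path remains in the residual graph.

10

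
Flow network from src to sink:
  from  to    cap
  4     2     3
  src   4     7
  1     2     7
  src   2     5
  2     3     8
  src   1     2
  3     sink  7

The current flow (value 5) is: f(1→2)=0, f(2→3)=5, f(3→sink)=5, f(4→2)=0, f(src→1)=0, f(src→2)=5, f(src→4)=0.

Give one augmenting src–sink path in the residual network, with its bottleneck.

Residual along src→4→2→3→sink: src→4: 7, 4→2: 3, 2→3: 3, 3→sink: 2.
Bottleneck = min = 2.

src→4→2→3→sink, bottleneck 2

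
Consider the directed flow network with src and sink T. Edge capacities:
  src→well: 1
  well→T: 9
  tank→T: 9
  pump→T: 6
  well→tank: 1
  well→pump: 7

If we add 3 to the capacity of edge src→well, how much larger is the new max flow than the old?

Original max flow = 1.
After raising cap(src→well), augmenting paths through that edge carry 3 more units.
New max flow = 4. Increase = 3.

3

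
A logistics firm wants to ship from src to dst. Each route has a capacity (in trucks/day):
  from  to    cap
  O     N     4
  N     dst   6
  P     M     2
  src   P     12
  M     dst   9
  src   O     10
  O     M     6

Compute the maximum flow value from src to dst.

Augment src→O→N→dst: bottleneck 4. Total 4.
Augment src→O→M→dst: bottleneck 6. Total 10.
Augment src→P→M→dst: bottleneck 2. Total 12.
No augmenting path remains in the residual graph.

12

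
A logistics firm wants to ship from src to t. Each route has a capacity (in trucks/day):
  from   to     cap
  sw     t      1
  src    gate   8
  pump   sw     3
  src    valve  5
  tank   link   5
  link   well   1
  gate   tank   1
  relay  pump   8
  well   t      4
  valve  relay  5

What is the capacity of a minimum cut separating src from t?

Max flow = 2 (via 2 augmenting paths).
In the residual at optimum, the set reachable from src is {gate, pump, relay, src, sw, valve}.
Cut edges: gate->tank (cap 1), sw->t (cap 1). Sum = 2.

2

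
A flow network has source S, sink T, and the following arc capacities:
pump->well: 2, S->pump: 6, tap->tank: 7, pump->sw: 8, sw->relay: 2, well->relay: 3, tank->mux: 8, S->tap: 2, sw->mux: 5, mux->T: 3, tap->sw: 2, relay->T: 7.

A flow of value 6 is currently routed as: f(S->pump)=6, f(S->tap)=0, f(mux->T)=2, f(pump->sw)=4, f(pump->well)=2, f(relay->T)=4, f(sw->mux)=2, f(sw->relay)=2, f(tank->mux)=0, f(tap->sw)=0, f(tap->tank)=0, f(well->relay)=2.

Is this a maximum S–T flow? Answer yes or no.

Residual path S->tap->sw->mux->T has bottleneck 1 > 0.
Pushing 1 along it raises the flow to 7, so the given flow is not maximum.

No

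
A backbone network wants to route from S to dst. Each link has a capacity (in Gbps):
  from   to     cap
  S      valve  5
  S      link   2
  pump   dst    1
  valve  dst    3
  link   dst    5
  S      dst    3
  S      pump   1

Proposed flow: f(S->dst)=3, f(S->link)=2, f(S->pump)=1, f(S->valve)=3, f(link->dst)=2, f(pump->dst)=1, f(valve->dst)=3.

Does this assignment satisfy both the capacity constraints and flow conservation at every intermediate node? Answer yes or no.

Every edge has 0 ≤ f(e) ≤ cap(e).
At each intermediate node, inflow equals outflow.

Yes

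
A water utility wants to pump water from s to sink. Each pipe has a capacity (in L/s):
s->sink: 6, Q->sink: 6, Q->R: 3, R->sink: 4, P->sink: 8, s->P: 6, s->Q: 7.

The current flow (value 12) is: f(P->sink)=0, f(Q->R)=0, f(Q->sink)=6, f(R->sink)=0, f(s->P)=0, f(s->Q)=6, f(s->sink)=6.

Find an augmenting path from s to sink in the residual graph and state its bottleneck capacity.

Residual along s->P->sink: s->P: 6, P->sink: 8.
Bottleneck = min = 6.

s->P->sink, bottleneck 6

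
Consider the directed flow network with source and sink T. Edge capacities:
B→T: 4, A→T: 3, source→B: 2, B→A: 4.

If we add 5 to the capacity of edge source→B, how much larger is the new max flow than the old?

Original max flow = 2.
After raising cap(source→B), augmenting paths through that edge carry 5 more units.
New max flow = 7. Increase = 5.

5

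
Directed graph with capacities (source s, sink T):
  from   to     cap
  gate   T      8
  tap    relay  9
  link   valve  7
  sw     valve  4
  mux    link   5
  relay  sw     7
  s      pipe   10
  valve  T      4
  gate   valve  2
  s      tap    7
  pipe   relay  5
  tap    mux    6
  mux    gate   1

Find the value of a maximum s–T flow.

Augment s->tap->mux->gate->T: bottleneck 1. Total 1.
Augment s->tap->mux->link->valve->T: bottleneck 4. Total 5.
No augmenting path remains in the residual graph.

5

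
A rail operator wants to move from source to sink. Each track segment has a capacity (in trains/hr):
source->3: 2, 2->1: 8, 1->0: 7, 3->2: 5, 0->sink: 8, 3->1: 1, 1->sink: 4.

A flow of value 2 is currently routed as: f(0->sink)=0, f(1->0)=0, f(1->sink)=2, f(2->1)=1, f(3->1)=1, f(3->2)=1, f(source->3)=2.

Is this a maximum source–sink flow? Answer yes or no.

Yes

Residual reachable from source: {source}; sink is not reachable.
Saturated cut: source->3 with total capacity 2 = current flow value. Flow is maximum.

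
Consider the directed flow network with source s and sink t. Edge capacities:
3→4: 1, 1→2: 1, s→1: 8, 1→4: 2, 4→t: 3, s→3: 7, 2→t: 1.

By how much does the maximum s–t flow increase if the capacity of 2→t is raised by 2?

Original max flow = 4.
Edge 2→t does not cross the min cut (source side {1, 3, s}), so extra capacity there cannot help.
New max flow = 4. Increase = 0.

0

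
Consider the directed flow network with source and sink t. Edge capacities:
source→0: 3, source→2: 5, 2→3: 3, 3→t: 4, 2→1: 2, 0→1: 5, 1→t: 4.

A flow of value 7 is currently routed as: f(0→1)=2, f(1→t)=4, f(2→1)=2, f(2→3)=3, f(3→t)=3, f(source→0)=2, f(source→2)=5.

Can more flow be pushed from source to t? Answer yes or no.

No

Residual reachable from source: {0, 1, 2, source}; t is not reachable.
Saturated cut: 2→3, 1→t with total capacity 7 = current flow value. Flow is maximum.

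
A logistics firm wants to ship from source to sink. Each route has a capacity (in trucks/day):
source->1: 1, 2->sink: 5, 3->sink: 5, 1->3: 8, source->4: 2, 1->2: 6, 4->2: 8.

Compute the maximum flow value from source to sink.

Augment source->1->3->sink: bottleneck 1. Total 1.
Augment source->4->2->sink: bottleneck 2. Total 3.
No augmenting path remains in the residual graph.

3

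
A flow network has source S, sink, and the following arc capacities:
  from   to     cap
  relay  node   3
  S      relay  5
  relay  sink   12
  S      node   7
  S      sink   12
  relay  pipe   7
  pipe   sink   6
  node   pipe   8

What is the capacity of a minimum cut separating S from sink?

23

Max flow = 23 (via 3 augmenting paths).
In the residual at optimum, the set reachable from S is {S, node, pipe}.
Cut edges: S→relay (cap 5), S→sink (cap 12), pipe→sink (cap 6). Sum = 23.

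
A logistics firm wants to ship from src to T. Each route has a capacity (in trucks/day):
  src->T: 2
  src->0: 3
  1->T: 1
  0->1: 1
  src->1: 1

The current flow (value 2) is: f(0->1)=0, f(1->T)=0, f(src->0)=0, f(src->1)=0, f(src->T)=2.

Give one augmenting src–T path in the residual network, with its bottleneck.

Residual along src->1->T: src->1: 1, 1->T: 1.
Bottleneck = min = 1.

src->1->T, bottleneck 1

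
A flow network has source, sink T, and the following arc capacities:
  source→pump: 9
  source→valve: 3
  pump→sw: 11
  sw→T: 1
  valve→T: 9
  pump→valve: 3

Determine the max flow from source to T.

Augment source→valve→T: bottleneck 3. Total 3.
Augment source→pump→valve→T: bottleneck 3. Total 6.
Augment source→pump→sw→T: bottleneck 1. Total 7.
No augmenting path remains in the residual graph.

7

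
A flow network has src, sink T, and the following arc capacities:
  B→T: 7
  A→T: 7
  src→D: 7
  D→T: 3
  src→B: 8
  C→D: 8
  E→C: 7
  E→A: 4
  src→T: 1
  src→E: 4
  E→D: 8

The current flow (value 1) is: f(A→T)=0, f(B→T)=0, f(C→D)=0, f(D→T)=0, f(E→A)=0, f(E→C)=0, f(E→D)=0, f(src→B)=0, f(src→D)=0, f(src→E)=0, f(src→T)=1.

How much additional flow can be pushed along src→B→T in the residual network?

Residual capacities along the path: src→B: 8, B→T: 7.
Minimum is 7.

7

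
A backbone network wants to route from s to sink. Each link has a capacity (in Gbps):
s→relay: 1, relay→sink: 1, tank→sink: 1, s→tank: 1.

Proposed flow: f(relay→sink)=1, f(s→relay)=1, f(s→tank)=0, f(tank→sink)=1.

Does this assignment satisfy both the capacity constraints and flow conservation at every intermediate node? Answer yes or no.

Conservation fails at tank: inflow 0 ≠ outflow 1.

No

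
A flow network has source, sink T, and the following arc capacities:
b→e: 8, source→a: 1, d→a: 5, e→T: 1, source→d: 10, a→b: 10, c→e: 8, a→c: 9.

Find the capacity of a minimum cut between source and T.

Max flow = 1 (via 1 augmenting path).
In the residual at optimum, the set reachable from source is {a, b, c, d, e, source}.
Cut edges: e→T (cap 1). Sum = 1.

1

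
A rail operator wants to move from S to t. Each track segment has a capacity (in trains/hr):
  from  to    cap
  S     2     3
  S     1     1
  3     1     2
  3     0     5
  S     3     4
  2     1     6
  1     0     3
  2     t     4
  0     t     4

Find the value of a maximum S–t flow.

7

Augment S→2→t: bottleneck 3. Total 3.
Augment S→3→0→t: bottleneck 4. Total 7.
No augmenting path remains in the residual graph.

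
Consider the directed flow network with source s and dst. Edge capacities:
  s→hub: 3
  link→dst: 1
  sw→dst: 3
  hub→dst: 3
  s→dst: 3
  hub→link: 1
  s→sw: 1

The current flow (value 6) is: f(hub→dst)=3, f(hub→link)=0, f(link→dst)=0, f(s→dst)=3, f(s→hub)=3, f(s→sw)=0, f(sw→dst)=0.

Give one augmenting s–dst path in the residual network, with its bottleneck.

s→sw→dst, bottleneck 1

Residual along s→sw→dst: s→sw: 1, sw→dst: 3.
Bottleneck = min = 1.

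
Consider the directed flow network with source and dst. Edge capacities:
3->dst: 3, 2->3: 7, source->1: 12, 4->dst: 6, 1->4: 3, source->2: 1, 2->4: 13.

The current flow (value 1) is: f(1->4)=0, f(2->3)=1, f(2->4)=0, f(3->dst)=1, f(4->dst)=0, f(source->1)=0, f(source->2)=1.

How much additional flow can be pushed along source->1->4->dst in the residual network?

3

Residual capacities along the path: source->1: 12, 1->4: 3, 4->dst: 6.
Minimum is 3.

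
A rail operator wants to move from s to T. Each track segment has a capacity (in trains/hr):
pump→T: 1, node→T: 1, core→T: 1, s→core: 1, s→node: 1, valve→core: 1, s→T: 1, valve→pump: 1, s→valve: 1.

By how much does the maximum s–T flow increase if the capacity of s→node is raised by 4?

Original max flow = 4.
Even with extra capacity on s→node, another cut of capacity 4 remains binding.
New max flow = 4. Increase = 0.

0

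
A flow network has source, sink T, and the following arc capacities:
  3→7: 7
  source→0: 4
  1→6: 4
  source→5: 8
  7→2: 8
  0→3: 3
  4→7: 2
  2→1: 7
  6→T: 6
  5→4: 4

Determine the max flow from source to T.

Augment source→5→4→7→2→1→6→T: bottleneck 2. Total 2.
Augment source→0→3→7→2→1→6→T: bottleneck 2. Total 4.
No augmenting path remains in the residual graph.

4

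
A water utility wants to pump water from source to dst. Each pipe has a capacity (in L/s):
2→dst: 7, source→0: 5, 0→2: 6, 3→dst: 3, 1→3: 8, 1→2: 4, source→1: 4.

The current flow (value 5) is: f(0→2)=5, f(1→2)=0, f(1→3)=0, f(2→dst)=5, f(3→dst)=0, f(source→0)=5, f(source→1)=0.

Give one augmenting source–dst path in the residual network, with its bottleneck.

Residual along source→1→2→dst: source→1: 4, 1→2: 4, 2→dst: 2.
Bottleneck = min = 2.

source→1→2→dst, bottleneck 2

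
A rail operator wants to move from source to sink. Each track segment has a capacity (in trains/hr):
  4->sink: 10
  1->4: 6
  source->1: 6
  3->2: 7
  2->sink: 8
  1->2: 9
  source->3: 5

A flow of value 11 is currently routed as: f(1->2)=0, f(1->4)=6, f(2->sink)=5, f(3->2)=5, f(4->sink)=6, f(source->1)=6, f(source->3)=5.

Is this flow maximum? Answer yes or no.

Residual reachable from source: {source}; sink is not reachable.
Saturated cut: source->1, source->3 with total capacity 11 = current flow value. Flow is maximum.

Yes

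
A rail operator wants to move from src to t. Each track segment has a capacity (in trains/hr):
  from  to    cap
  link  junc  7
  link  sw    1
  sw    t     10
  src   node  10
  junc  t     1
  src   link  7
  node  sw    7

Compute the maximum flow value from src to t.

9

Augment src→link→sw→t: bottleneck 1. Total 1.
Augment src→link→junc→t: bottleneck 1. Total 2.
Augment src→node→sw→t: bottleneck 7. Total 9.
No augmenting path remains in the residual graph.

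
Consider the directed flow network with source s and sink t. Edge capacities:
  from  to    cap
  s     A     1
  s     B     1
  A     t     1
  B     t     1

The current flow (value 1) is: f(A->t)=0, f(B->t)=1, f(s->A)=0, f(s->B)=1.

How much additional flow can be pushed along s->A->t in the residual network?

Residual capacities along the path: s->A: 1, A->t: 1.
Minimum is 1.

1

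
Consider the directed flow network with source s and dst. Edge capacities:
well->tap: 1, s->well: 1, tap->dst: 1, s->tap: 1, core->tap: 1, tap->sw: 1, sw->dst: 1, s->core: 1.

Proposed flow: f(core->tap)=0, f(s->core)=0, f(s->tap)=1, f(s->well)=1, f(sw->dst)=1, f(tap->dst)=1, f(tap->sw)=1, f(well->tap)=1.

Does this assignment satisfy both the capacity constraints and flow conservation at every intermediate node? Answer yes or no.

Yes

Every edge has 0 ≤ f(e) ≤ cap(e).
At each intermediate node, inflow equals outflow.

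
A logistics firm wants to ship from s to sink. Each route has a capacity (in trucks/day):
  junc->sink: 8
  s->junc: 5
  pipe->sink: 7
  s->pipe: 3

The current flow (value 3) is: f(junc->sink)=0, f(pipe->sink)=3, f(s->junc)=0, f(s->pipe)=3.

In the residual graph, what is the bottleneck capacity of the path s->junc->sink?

Residual capacities along the path: s->junc: 5, junc->sink: 8.
Minimum is 5.

5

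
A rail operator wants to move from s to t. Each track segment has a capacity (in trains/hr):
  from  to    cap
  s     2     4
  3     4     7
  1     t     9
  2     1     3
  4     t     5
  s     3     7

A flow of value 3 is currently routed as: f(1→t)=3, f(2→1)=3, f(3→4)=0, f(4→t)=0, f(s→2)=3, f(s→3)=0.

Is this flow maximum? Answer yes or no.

No

Residual path s→3→4→t has bottleneck 5 > 0.
Pushing 5 along it raises the flow to 8, so the given flow is not maximum.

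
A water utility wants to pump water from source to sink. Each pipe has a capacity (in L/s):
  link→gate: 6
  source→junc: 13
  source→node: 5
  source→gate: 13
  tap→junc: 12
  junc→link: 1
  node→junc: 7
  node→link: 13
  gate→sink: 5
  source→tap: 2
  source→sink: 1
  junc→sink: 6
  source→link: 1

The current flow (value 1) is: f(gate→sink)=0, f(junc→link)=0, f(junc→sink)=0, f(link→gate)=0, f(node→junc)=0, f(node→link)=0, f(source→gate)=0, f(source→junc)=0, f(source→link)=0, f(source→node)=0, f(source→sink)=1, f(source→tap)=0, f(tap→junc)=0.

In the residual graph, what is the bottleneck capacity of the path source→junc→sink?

6

Residual capacities along the path: source→junc: 13, junc→sink: 6.
Minimum is 6.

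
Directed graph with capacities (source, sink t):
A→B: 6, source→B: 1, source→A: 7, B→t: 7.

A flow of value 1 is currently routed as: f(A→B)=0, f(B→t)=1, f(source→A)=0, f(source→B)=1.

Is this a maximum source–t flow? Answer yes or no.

No

Residual path source→A→B→t has bottleneck 6 > 0.
Pushing 6 along it raises the flow to 7, so the given flow is not maximum.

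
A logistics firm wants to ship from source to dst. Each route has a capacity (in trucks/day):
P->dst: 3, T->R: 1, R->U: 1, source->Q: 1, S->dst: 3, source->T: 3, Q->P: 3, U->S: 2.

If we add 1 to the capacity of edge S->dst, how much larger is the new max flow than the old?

0

Original max flow = 2.
Edge S->dst does not cross the min cut (source side {T, source}), so extra capacity there cannot help.
New max flow = 2. Increase = 0.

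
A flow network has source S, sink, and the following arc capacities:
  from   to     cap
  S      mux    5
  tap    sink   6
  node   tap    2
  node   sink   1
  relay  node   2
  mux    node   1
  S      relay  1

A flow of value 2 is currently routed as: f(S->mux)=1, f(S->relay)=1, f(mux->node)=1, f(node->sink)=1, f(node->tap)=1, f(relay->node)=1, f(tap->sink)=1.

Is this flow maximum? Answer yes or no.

Yes

Residual reachable from S: {S, mux}; sink is not reachable.
Saturated cut: S->relay, mux->node with total capacity 2 = current flow value. Flow is maximum.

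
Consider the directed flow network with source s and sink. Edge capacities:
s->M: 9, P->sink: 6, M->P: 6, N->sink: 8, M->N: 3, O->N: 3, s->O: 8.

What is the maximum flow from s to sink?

12

Augment s->O->N->sink: bottleneck 3. Total 3.
Augment s->M->N->sink: bottleneck 3. Total 6.
Augment s->M->P->sink: bottleneck 6. Total 12.
No augmenting path remains in the residual graph.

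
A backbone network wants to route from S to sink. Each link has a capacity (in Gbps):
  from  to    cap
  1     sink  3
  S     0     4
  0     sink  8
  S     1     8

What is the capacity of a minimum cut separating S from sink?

7

Max flow = 7 (via 2 augmenting paths).
In the residual at optimum, the set reachable from S is {1, S}.
Cut edges: S->0 (cap 4), 1->sink (cap 3). Sum = 7.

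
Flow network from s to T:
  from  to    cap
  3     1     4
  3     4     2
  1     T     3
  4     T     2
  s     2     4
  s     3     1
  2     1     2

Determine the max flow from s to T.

Augment s->3->4->T: bottleneck 1. Total 1.
Augment s->2->1->T: bottleneck 2. Total 3.
No augmenting path remains in the residual graph.

3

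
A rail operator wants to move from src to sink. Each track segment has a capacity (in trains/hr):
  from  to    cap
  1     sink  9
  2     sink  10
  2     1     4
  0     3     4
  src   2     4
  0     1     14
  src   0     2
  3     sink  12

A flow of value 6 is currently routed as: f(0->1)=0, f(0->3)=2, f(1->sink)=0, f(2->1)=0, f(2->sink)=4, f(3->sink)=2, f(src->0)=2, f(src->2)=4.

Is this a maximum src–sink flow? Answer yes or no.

Residual reachable from src: {src}; sink is not reachable.
Saturated cut: src->2, src->0 with total capacity 6 = current flow value. Flow is maximum.

Yes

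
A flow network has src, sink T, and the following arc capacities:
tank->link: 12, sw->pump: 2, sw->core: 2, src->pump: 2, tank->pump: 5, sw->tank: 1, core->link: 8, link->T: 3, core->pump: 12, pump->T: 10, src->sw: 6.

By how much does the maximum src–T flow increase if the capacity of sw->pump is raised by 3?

Original max flow = 7.
After raising cap(sw->pump), augmenting paths through that edge carry 1 more unit.
New max flow = 8. Increase = 1.

1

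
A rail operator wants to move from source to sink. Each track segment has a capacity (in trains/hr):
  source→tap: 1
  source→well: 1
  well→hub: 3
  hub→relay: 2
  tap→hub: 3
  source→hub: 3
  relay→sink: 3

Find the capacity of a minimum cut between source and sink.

Max flow = 2 (via 1 augmenting path).
In the residual at optimum, the set reachable from source is {hub, source, tap, well}.
Cut edges: hub→relay (cap 2). Sum = 2.

2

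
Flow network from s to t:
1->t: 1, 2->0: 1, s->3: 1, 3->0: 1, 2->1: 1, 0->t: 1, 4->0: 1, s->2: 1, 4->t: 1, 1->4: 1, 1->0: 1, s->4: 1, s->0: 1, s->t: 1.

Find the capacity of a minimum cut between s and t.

4

Max flow = 4 (via 4 augmenting paths).
In the residual at optimum, the set reachable from s is {0, 3, s}.
Cut edges: s->2 (cap 1), s->4 (cap 1), s->t (cap 1), 0->t (cap 1). Sum = 4.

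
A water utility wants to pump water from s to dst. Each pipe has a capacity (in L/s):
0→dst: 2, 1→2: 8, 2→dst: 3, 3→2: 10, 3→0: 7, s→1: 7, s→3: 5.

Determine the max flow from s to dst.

5

Augment s→3→0→dst: bottleneck 2. Total 2.
Augment s→3→2→dst: bottleneck 3. Total 5.
No augmenting path remains in the residual graph.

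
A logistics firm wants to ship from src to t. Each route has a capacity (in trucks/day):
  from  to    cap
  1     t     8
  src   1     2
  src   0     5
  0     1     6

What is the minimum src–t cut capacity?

7

Max flow = 7 (via 2 augmenting paths).
In the residual at optimum, the set reachable from src is {src}.
Cut edges: src→0 (cap 5), src→1 (cap 2). Sum = 7.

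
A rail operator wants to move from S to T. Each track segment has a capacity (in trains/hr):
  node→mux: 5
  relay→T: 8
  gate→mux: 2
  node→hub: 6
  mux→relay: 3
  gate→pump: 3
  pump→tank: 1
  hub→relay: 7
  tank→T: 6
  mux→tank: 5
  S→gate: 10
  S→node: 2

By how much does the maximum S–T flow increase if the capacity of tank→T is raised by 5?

Original max flow = 5.
Edge tank→T does not cross the min cut (source side {S, gate, pump}), so extra capacity there cannot help.
New max flow = 5. Increase = 0.

0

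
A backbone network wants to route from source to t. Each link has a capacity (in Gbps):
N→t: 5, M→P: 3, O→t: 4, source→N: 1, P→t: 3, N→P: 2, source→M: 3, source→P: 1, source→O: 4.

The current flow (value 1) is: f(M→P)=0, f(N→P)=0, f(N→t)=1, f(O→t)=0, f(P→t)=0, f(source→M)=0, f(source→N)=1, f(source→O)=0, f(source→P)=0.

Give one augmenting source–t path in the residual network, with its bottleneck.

source→P→t, bottleneck 1

Residual along source→P→t: source→P: 1, P→t: 3.
Bottleneck = min = 1.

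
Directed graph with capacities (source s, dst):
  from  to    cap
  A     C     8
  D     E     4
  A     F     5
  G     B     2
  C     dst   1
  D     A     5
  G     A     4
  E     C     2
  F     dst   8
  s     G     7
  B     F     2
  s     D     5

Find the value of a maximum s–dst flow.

8

Augment s->D->E->C->dst: bottleneck 1. Total 1.
Augment s->D->A->F->dst: bottleneck 4. Total 5.
Augment s->G->A->F->dst: bottleneck 1. Total 6.
Augment s->G->B->F->dst: bottleneck 2. Total 8.
No augmenting path remains in the residual graph.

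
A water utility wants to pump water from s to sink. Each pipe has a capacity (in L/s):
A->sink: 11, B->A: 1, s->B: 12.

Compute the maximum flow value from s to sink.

1

Augment s->B->A->sink: bottleneck 1. Total 1.
No augmenting path remains in the residual graph.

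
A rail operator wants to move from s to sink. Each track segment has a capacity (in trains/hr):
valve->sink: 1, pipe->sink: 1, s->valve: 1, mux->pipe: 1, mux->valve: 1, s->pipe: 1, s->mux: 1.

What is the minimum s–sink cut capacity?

Max flow = 2 (via 2 augmenting paths).
In the residual at optimum, the set reachable from s is {mux, pipe, s, valve}.
Cut edges: valve->sink (cap 1), pipe->sink (cap 1). Sum = 2.

2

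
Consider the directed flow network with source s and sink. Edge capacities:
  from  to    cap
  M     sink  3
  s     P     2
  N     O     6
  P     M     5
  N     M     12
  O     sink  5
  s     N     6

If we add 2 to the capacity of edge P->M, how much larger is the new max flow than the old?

Original max flow = 8.
Edge P->M does not cross the min cut (source side {s}), so extra capacity there cannot help.
New max flow = 8. Increase = 0.

0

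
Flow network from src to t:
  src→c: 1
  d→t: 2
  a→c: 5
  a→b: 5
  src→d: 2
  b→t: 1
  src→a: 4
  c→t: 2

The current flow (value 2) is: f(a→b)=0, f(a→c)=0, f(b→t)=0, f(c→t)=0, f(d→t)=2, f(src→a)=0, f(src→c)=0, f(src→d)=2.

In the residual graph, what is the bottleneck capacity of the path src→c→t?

Residual capacities along the path: src→c: 1, c→t: 2.
Minimum is 1.

1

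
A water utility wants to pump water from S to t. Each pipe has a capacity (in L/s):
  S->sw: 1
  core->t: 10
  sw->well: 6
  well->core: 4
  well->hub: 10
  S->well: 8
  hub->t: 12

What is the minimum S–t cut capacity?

Max flow = 9 (via 3 augmenting paths).
In the residual at optimum, the set reachable from S is {S}.
Cut edges: S->sw (cap 1), S->well (cap 8). Sum = 9.

9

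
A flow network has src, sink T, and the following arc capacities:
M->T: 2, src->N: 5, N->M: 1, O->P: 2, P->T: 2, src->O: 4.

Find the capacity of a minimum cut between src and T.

Max flow = 3 (via 2 augmenting paths).
In the residual at optimum, the set reachable from src is {N, O, src}.
Cut edges: N->M (cap 1), O->P (cap 2). Sum = 3.

3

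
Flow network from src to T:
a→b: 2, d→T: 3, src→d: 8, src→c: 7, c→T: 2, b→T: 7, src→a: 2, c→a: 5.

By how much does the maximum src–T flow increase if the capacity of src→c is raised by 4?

Original max flow = 7.
Edge src→c does not cross the min cut (source side {a, c, d, src}), so extra capacity there cannot help.
New max flow = 7. Increase = 0.

0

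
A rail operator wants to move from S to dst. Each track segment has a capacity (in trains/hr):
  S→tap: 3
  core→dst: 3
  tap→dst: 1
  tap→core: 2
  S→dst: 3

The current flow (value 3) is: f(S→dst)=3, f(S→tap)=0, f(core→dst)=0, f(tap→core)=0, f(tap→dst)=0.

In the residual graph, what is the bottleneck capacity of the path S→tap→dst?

1

Residual capacities along the path: S→tap: 3, tap→dst: 1.
Minimum is 1.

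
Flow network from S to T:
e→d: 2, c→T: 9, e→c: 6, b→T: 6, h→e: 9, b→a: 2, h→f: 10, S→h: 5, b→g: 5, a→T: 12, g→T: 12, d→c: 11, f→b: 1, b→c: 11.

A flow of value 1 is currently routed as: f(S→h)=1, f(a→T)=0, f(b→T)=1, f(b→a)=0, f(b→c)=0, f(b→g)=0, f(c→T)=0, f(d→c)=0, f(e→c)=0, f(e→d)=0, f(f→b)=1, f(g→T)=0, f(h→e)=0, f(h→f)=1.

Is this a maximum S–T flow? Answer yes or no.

No

Residual path S→h→e→c→T has bottleneck 4 > 0.
Pushing 4 along it raises the flow to 5, so the given flow is not maximum.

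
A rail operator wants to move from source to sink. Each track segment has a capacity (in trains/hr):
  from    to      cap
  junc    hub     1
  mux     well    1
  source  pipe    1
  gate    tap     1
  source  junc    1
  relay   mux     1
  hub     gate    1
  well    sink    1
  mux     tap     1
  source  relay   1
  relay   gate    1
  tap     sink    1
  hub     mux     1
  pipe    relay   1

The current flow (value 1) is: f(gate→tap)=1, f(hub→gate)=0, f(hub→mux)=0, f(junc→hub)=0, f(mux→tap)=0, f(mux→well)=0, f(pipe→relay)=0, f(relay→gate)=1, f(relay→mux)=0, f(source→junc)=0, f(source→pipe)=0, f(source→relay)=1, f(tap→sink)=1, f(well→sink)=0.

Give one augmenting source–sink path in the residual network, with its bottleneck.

source→pipe→relay→mux→well→sink, bottleneck 1

Residual along source→pipe→relay→mux→well→sink: source→pipe: 1, pipe→relay: 1, relay→mux: 1, mux→well: 1, well→sink: 1.
Bottleneck = min = 1.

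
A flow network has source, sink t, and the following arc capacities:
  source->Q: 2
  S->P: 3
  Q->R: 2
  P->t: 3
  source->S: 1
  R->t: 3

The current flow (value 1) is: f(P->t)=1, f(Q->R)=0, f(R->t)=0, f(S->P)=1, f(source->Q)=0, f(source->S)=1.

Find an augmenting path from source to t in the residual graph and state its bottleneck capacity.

Residual along source->Q->R->t: source->Q: 2, Q->R: 2, R->t: 3.
Bottleneck = min = 2.

source->Q->R->t, bottleneck 2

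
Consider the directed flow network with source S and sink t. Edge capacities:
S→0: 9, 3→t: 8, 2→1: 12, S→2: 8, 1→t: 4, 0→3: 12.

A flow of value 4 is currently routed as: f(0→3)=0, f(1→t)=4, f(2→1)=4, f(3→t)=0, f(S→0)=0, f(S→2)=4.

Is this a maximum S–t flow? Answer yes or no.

Residual path S→0→3→t has bottleneck 8 > 0.
Pushing 8 along it raises the flow to 12, so the given flow is not maximum.

No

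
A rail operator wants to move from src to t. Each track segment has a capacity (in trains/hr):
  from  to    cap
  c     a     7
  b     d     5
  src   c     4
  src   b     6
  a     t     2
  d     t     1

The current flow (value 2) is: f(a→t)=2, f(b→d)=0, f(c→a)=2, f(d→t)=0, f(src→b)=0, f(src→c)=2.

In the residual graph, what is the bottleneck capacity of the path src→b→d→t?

Residual capacities along the path: src→b: 6, b→d: 5, d→t: 1.
Minimum is 1.

1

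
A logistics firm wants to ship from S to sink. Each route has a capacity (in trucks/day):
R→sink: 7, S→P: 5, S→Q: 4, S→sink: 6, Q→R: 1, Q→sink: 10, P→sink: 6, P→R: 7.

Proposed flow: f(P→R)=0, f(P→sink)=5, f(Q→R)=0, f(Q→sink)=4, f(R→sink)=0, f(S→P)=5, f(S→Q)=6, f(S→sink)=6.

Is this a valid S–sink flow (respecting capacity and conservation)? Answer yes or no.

No

Capacity violated on S→Q: flow 6 > capacity 4.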